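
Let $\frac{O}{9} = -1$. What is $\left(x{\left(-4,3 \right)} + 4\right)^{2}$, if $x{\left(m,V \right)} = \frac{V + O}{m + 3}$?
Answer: $100$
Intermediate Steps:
$O = -9$ ($O = 9 \left(-1\right) = -9$)
$x{\left(m,V \right)} = \frac{-9 + V}{3 + m}$ ($x{\left(m,V \right)} = \frac{V - 9}{m + 3} = \frac{-9 + V}{3 + m}$)
$\left(x{\left(-4,3 \right)} + 4\right)^{2} = \left(\frac{-9 + 3}{3 - 4} + 4\right)^{2} = \left(\frac{1}{-1} \left(-6\right) + 4\right)^{2} = \left(\left(-1\right) \left(-6\right) + 4\right)^{2} = \left(6 + 4\right)^{2} = 10^{2} = 100$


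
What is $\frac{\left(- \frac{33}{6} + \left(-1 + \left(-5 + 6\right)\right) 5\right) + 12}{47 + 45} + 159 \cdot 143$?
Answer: $\frac{4183621}{184} \approx 22737.0$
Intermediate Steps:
$\frac{\left(- \frac{33}{6} + \left(-1 + \left(-5 + 6\right)\right) 5\right) + 12}{47 + 45} + 159 \cdot 143 = \frac{\left(\left(-33\right) \frac{1}{6} + \left(-1 + 1\right) 5\right) + 12}{92} + 22737 = \left(\left(- \frac{11}{2} + 0 \cdot 5\right) + 12\right) \frac{1}{92} + 22737 = \left(\left(- \frac{11}{2} + 0\right) + 12\right) \frac{1}{92} + 22737 = \left(- \frac{11}{2} + 12\right) \frac{1}{92} + 22737 = \frac{13}{2} \cdot \frac{1}{92} + 22737 = \frac{13}{184} + 22737 = \frac{4183621}{184}$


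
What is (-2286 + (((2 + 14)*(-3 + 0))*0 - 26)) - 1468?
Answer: -3780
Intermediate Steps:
(-2286 + (((2 + 14)*(-3 + 0))*0 - 26)) - 1468 = (-2286 + ((16*(-3))*0 - 26)) - 1468 = (-2286 + (-48*0 - 26)) - 1468 = (-2286 + (0 - 26)) - 1468 = (-2286 - 26) - 1468 = -2312 - 1468 = -3780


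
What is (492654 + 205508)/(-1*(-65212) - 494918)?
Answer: -349081/214853 ≈ -1.6247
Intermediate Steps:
(492654 + 205508)/(-1*(-65212) - 494918) = 698162/(65212 - 494918) = 698162/(-429706) = 698162*(-1/429706) = -349081/214853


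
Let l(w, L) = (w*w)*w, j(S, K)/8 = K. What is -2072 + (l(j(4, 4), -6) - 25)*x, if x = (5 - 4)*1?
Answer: 30671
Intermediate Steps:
j(S, K) = 8*K
x = 1 (x = 1*1 = 1)
l(w, L) = w**3 (l(w, L) = w**2*w = w**3)
-2072 + (l(j(4, 4), -6) - 25)*x = -2072 + ((8*4)**3 - 25)*1 = -2072 + (32**3 - 25)*1 = -2072 + (32768 - 25)*1 = -2072 + 32743*1 = -2072 + 32743 = 30671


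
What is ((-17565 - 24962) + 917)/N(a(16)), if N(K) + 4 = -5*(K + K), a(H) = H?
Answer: 20805/82 ≈ 253.72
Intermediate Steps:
N(K) = -4 - 10*K (N(K) = -4 - 5*(K + K) = -4 - 10*K)
((-17565 - 24962) + 917)/N(a(16)) = ((-17565 - 24962) + 917)/(-4 - 10*16) = (-42527 + 917)/(-4 - 160) = -41610/(-164) = -41610*(-1/164) = 20805/82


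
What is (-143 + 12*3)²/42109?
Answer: 11449/42109 ≈ 0.27189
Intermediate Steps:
(-143 + 12*3)²/42109 = (-143 + 36)²*(1/42109) = (-107)²*(1/42109) = 11449*(1/42109) = 11449/42109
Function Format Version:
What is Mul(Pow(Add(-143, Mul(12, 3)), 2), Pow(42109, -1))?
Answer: Rational(11449, 42109) ≈ 0.27189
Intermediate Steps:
Mul(Pow(Add(-143, Mul(12, 3)), 2), Pow(42109, -1)) = Mul(Pow(Add(-143, 36), 2), Rational(1, 42109)) = Mul(Pow(-107, 2), Rational(1, 42109)) = Mul(11449, Rational(1, 42109)) = Rational(11449, 42109)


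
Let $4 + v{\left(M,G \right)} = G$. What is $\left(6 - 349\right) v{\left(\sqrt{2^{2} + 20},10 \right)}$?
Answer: $-2058$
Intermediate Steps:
$v{\left(M,G \right)} = -4 + G$
$\left(6 - 349\right) v{\left(\sqrt{2^{2} + 20},10 \right)} = \left(6 - 349\right) \left(-4 + 10\right) = \left(-343\right) 6 = -2058$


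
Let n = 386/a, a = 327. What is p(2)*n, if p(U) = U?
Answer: 772/327 ≈ 2.3609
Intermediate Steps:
n = 386/327 ≈ 1.1804
p(2)*n = 2*(386/327) = 772/327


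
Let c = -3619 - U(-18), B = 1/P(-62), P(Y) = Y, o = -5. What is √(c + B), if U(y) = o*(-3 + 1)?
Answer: I*√13949938/62 ≈ 60.241*I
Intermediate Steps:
U(y) = 10 (U(y) = -5*(-3 + 1) = -5*(-2) = 10)
B = -1/62 (B = 1/(-62) = -1/62 ≈ -0.016129)
c = -3629 (c = -3619 - 1*10 = -3619 - 10 = -3629)
√(c + B) = √(-3629 - 1/62) = √(-224999/62) = I*√13949938/62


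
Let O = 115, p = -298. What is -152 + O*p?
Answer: -34422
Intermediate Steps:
-152 + O*p = -152 + 115*(-298) = -152 - 34270 = -34422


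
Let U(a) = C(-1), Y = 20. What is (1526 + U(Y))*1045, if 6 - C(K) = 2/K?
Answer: 1603030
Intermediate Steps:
C(K) = 6 - 2/K
U(a) = 8 (U(a) = 6 - 2/(-1) = 6 - 2*(-1) = 6 + 2 = 8)
(1526 + U(Y))*1045 = (1526 + 8)*1045 = 1534*1045 = 1603030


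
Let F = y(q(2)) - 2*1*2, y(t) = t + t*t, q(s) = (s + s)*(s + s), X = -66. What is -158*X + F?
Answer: 10696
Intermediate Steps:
q(s) = 4*s² (q(s) = (2*s)*(2*s) = 4*s²)
y(t) = t + t²
F = 268 (F = (4*2²)*(1 + 4*2²) - 2*1*2 = (4*4)*(1 + 4*4) - 2*2 = 16*(1 + 16) - 1*4 = 16*17 - 4 = 272 - 4 = 268)
-158*X + F = -158*(-66) + 268 = 10428 + 268 = 10696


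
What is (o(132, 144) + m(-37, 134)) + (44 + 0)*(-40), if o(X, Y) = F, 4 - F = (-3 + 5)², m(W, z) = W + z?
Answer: -1663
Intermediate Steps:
F = 0 (F = 4 - (-3 + 5)² = 4 - 1*2² = 4 - 1*4 = 4 - 4 = 0)
o(X, Y) = 0
(o(132, 144) + m(-37, 134)) + (44 + 0)*(-40) = (0 + (-37 + 134)) + (44 + 0)*(-40) = (0 + 97) + 44*(-40) = 97 - 1760 = -1663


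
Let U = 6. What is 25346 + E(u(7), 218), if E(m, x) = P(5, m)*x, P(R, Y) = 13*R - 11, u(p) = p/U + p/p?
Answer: 37118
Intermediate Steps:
u(p) = 1 + p/6 (u(p) = p/6 + p/p = p*(1/6) + 1 = p/6 + 1 = 1 + p/6)
P(R, Y) = -11 + 13*R
E(m, x) = 54*x (E(m, x) = (-11 + 13*5)*x = (-11 + 65)*x = 54*x)
25346 + E(u(7), 218) = 25346 + 54*218 = 25346 + 11772 = 37118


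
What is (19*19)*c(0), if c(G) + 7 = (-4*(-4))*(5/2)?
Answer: 11913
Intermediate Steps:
c(G) = 33 (c(G) = -7 + (-4*(-4))*(5/2) = -7 + 16*(5*(1/2)) = -7 + 16*(5/2) = -7 + 40 = 33)
(19*19)*c(0) = (19*19)*33 = 361*33 = 11913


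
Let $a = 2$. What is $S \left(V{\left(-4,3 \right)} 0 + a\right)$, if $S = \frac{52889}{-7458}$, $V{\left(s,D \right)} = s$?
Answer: $- \frac{52889}{3729} \approx -14.183$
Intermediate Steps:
$S = - \frac{52889}{7458}$ ($S = 52889 \left(- \frac{1}{7458}\right) = - \frac{52889}{7458} \approx -7.0916$)
$S \left(V{\left(-4,3 \right)} 0 + a\right) = - \frac{52889 \left(\left(-4\right) 0 + 2\right)}{7458} = - \frac{52889 \left(0 + 2\right)}{7458} = \left(- \frac{52889}{7458}\right) 2 = - \frac{52889}{3729}$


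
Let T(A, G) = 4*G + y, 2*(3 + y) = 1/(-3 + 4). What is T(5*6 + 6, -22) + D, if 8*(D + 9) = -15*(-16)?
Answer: -139/2 ≈ -69.500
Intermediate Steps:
y = -5/2 (y = -3 + 1/(2*(-3 + 4)) = -3 + (1/2)/1 = -3 + (1/2)*1 = -3 + 1/2 = -5/2 ≈ -2.5000)
T(A, G) = -5/2 + 4*G (T(A, G) = 4*G - 5/2 = -5/2 + 4*G)
D = 21 (D = -9 + (-15*(-16))/8 = -9 + (1/8)*240 = -9 + 30 = 21)
T(5*6 + 6, -22) + D = (-5/2 + 4*(-22)) + 21 = (-5/2 - 88) + 21 = -181/2 + 21 = -139/2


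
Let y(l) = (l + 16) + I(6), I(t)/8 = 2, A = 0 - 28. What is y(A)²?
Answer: 16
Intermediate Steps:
A = -28
I(t) = 16 (I(t) = 8*2 = 16)
y(l) = 32 + l (y(l) = (l + 16) + 16 = (16 + l) + 16 = 32 + l)
y(A)² = (32 - 28)² = 4² = 16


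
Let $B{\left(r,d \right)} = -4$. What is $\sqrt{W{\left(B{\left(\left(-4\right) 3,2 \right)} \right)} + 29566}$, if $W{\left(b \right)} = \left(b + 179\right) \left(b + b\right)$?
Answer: $\sqrt{28166} \approx 167.83$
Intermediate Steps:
$W{\left(b \right)} = 2 b \left(179 + b\right)$ ($W{\left(b \right)} = \left(179 + b\right) 2 b = 2 b \left(179 + b\right)$)
$\sqrt{W{\left(B{\left(\left(-4\right) 3,2 \right)} \right)} + 29566} = \sqrt{2 \left(-4\right) \left(179 - 4\right) + 29566} = \sqrt{2 \left(-4\right) 175 + 29566} = \sqrt{-1400 + 29566} = \sqrt{28166}$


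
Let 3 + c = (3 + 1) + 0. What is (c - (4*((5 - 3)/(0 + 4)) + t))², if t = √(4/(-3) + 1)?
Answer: (3 + I*√3)²/9 ≈ 0.66667 + 1.1547*I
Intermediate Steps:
t = I*√3/3 (t = √(4*(-⅓) + 1) = √(-4/3 + 1) = √(-⅓) = I*√3/3 ≈ 0.57735*I)
c = 1 (c = -3 + ((3 + 1) + 0) = -3 + (4 + 0) = -3 + 4 = 1)
(c - (4*((5 - 3)/(0 + 4)) + t))² = (1 - (4*((5 - 3)/(0 + 4)) + I*√3/3))² = (1 - (4*(2/4) + I*√3/3))² = (1 - (4*(2*(¼)) + I*√3/3))² = (1 - (4*(½) + I*√3/3))² = (1 - (2 + I*√3/3))² = (1 + (-2 - I*√3/3))² = (-1 - I*√3/3)²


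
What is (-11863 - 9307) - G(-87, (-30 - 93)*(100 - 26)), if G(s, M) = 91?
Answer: -21261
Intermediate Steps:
(-11863 - 9307) - G(-87, (-30 - 93)*(100 - 26)) = (-11863 - 9307) - 1*91 = -21170 - 91 = -21261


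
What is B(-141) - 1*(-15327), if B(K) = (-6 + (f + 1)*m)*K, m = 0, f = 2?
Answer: 16173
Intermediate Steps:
B(K) = -6*K (B(K) = (-6 + (2 + 1)*0)*K = (-6 + 3*0)*K = (-6 + 0)*K = -6*K)
B(-141) - 1*(-15327) = -6*(-141) - 1*(-15327) = 846 + 15327 = 16173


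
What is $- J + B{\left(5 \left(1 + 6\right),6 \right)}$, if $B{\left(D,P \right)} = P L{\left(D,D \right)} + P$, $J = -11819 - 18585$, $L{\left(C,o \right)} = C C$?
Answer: $37760$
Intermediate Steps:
$L{\left(C,o \right)} = C^{2}$
$J = -30404$
$B{\left(D,P \right)} = P + P D^{2}$ ($B{\left(D,P \right)} = P D^{2} + P = P + P D^{2}$)
$- J + B{\left(5 \left(1 + 6\right),6 \right)} = \left(-1\right) \left(-30404\right) + 6 \left(1 + \left(5 \left(1 + 6\right)\right)^{2}\right) = 30404 + 6 \left(1 + \left(5 \cdot 7\right)^{2}\right) = 30404 + 6 \left(1 + 35^{2}\right) = 30404 + 6 \left(1 + 1225\right) = 30404 + 6 \cdot 1226 = 30404 + 7356 = 37760$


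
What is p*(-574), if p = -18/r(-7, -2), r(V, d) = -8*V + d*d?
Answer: 861/5 ≈ 172.20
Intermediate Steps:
r(V, d) = d² - 8*V (r(V, d) = -8*V + d² = d² - 8*V)
p = -3/10 (p = -18/((-2)² - 8*(-7)) = -18/(4 + 56) = -18/60 = -18*1/60 = -3/10 ≈ -0.30000)
p*(-574) = -3/10*(-574) = 861/5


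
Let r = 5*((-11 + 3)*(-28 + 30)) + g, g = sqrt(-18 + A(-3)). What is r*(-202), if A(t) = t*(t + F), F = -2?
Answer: 16160 - 202*I*sqrt(3) ≈ 16160.0 - 349.87*I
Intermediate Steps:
A(t) = t*(-2 + t) (A(t) = t*(t - 2) = t*(-2 + t))
g = I*sqrt(3) (g = sqrt(-18 - 3*(-2 - 3)) = sqrt(-18 - 3*(-5)) = sqrt(-18 + 15) = sqrt(-3) = I*sqrt(3) ≈ 1.732*I)
r = -80 + I*sqrt(3) (r = 5*((-11 + 3)*(-28 + 30)) + I*sqrt(3) = 5*(-8*2) + I*sqrt(3) = 5*(-16) + I*sqrt(3) = -80 + I*sqrt(3) ≈ -80.0 + 1.732*I)
r*(-202) = (-80 + I*sqrt(3))*(-202) = 16160 - 202*I*sqrt(3)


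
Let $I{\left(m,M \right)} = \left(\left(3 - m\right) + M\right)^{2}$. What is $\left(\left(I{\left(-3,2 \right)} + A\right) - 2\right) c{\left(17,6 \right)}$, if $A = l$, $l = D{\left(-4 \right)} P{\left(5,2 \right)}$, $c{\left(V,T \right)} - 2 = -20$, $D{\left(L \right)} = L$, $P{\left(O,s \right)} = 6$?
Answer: $-684$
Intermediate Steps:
$c{\left(V,T \right)} = -18$ ($c{\left(V,T \right)} = 2 - 20 = -18$)
$I{\left(m,M \right)} = \left(3 + M - m\right)^{2}$
$l = -24$ ($l = \left(-4\right) 6 = -24$)
$A = -24$
$\left(\left(I{\left(-3,2 \right)} + A\right) - 2\right) c{\left(17,6 \right)} = \left(\left(\left(3 + 2 - -3\right)^{2} - 24\right) - 2\right) \left(-18\right) = \left(\left(\left(3 + 2 + 3\right)^{2} - 24\right) - 2\right) \left(-18\right) = \left(\left(8^{2} - 24\right) - 2\right) \left(-18\right) = \left(\left(64 - 24\right) - 2\right) \left(-18\right) = \left(40 - 2\right) \left(-18\right) = 38 \left(-18\right) = -684$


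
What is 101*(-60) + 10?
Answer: -6050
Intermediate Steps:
101*(-60) + 10 = -6060 + 10 = -6050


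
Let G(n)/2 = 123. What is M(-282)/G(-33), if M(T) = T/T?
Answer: 1/246 ≈ 0.0040650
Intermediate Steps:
G(n) = 246 (G(n) = 2*123 = 246)
M(T) = 1
M(-282)/G(-33) = 1/246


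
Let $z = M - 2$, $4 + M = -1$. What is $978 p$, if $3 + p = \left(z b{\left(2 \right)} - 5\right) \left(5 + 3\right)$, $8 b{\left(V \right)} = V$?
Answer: $-55746$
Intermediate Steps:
$M = -5$ ($M = -4 - 1 = -5$)
$z = -7$ ($z = -5 - 2 = -7$)
$b{\left(V \right)} = \frac{V}{8}$
$p = -57$ ($p = -3 + \left(- 7 \cdot \frac{1}{8} \cdot 2 - 5\right) \left(5 + 3\right) = -3 + \left(\left(-7\right) \frac{1}{4} - 5\right) 8 = -3 + \left(- \frac{7}{4} - 5\right) 8 = -3 - 54 = -57$)
$978 p = 978 \left(-57\right) = -55746$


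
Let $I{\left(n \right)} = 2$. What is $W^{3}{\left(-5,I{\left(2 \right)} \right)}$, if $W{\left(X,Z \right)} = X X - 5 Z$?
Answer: $3375$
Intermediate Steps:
$W{\left(X,Z \right)} = X^{2} - 5 Z$
$W^{3}{\left(-5,I{\left(2 \right)} \right)} = \left(\left(-5\right)^{2} - 10\right)^{3} = \left(25 - 10\right)^{3} = 15^{3} = 3375$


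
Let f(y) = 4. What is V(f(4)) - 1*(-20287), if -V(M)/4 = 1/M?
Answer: 20286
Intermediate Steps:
V(M) = -4/M
V(f(4)) - 1*(-20287) = -4/4 - 1*(-20287) = -4*1/4 + 20287 = -1 + 20287 = 20286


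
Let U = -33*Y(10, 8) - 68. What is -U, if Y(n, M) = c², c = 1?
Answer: 101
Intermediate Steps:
Y(n, M) = 1 (Y(n, M) = 1² = 1)
U = -101 (U = -33*1 - 68 = -33 - 68 = -101)
-U = -1*(-101) = 101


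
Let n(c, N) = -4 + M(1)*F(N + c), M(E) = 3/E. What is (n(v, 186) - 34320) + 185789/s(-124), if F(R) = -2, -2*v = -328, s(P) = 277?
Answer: -9323621/277 ≈ -33659.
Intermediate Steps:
v = 164 (v = -1/2*(-328) = 164)
n(c, N) = -10 (n(c, N) = -4 + (3/1)*(-2) = -4 + (3*1)*(-2) = -4 + 3*(-2) = -4 - 6 = -10)
(n(v, 186) - 34320) + 185789/s(-124) = (-10 - 34320) + 185789/277 = -34330 + 185789*(1/277) = -34330 + 185789/277 = -9323621/277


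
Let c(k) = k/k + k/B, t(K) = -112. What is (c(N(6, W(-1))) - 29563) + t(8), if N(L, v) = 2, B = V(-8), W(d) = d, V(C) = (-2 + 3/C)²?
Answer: -10712186/361 ≈ -29674.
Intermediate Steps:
B = 361/64 (B = (-3 + 2*(-8))²/(-8)² = (-3 - 16)²/64 = (1/64)*(-19)² = (1/64)*361 = 361/64 ≈ 5.6406)
c(k) = 1 + 64*k/361 (c(k) = k/k + k/(361/64) = 1 + k*(64/361) = 1 + 64*k/361)
(c(N(6, W(-1))) - 29563) + t(8) = ((1 + (64/361)*2) - 29563) - 112 = ((1 + 128/361) - 29563) - 112 = (489/361 - 29563) - 112 = -10671754/361 - 112 = -10712186/361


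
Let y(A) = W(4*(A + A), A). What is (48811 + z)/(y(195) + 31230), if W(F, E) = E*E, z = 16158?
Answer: 64969/69255 ≈ 0.93811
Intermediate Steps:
W(F, E) = E**2
y(A) = A**2
(48811 + z)/(y(195) + 31230) = (48811 + 16158)/(195**2 + 31230) = 64969/(38025 + 31230) = 64969/69255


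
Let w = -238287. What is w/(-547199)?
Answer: 238287/547199 ≈ 0.43547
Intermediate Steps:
w/(-547199) = -238287/(-547199) = -238287*(-1/547199) = 238287/547199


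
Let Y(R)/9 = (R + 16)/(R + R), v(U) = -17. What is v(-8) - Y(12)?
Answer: -55/2 ≈ -27.500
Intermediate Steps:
Y(R) = 9*(16 + R)/(2*R) (Y(R) = 9*((R + 16)/(R + R)) = 9*((16 + R)/((2*R))) = 9*((16 + R)*(1/(2*R))) = 9*((16 + R)/(2*R)) = 9*(16 + R)/(2*R))
v(-8) - Y(12) = -17 - (9/2 + 72/12) = -17 - (9/2 + 72*(1/12)) = -17 - (9/2 + 6) = -17 - 1*21/2 = -17 - 21/2 = -55/2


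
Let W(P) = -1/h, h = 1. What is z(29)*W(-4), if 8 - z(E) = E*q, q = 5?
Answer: 137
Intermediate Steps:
W(P) = -1 (W(P) = -1/1 = -1*1 = -1)
z(E) = 8 - 5*E (z(E) = 8 - E*5 = 8 - 5*E)
z(29)*W(-4) = (8 - 5*29)*(-1) = (8 - 145)*(-1) = -137*(-1) = 137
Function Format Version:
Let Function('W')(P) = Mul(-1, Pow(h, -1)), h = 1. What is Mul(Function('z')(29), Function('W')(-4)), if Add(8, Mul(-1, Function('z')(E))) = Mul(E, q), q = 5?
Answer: 137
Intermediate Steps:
Function('W')(P) = -1 (Function('W')(P) = Mul(-1, Pow(1, -1)) = Mul(-1, 1) = -1)
Function('z')(E) = Add(8, Mul(-5, E)) (Function('z')(E) = Add(8, Mul(-1, Mul(E, 5))) = Add(8, Mul(-1, Mul(5, E))) = Add(8, Mul(-5, E)))
Mul(Function('z')(29), Function('W')(-4)) = Mul(Add(8, Mul(-5, 29)), -1) = Mul(Add(8, -145), -1) = Mul(-137, -1) = 137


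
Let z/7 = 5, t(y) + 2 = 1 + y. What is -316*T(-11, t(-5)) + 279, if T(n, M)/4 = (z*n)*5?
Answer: 2433479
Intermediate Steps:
t(y) = -1 + y (t(y) = -2 + (1 + y) = -1 + y)
z = 35 (z = 7*5 = 35)
T(n, M) = 700*n (T(n, M) = 4*((35*n)*5) = 4*(175*n) = 700*n)
-316*T(-11, t(-5)) + 279 = -221200*(-11) + 279 = -316*(-7700) + 279 = 2433200 + 279 = 2433479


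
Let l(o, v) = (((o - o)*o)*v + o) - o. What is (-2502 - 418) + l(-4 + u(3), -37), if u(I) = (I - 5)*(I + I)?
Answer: -2920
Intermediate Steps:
u(I) = 2*I*(-5 + I) (u(I) = (-5 + I)*(2*I) = 2*I*(-5 + I))
l(o, v) = 0 (l(o, v) = ((0*o)*v + o) - o = (0*v + o) - o = (0 + o) - o = o - o = 0)
(-2502 - 418) + l(-4 + u(3), -37) = (-2502 - 418) + 0 = -2920 + 0 = -2920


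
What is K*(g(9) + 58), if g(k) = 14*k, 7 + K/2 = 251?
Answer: 89792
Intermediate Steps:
K = 488 (K = -14 + 2*251 = -14 + 502 = 488)
K*(g(9) + 58) = 488*(14*9 + 58) = 488*(126 + 58) = 488*184 = 89792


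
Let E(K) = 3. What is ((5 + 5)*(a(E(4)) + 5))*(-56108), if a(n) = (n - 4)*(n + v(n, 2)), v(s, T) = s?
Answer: 561080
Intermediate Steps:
a(n) = 2*n*(-4 + n) (a(n) = (n - 4)*(n + n) = (-4 + n)*(2*n) = 2*n*(-4 + n))
((5 + 5)*(a(E(4)) + 5))*(-56108) = ((5 + 5)*(2*3*(-4 + 3) + 5))*(-56108) = (10*(2*3*(-1) + 5))*(-56108) = (10*(-6 + 5))*(-56108) = (10*(-1))*(-56108) = -10*(-56108) = 561080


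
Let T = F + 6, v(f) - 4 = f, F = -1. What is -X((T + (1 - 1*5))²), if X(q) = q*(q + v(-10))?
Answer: 5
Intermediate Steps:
v(f) = 4 + f
T = 5 (T = -1 + 6 = 5)
X(q) = q*(-6 + q) (X(q) = q*(q + (4 - 10)) = q*(q - 6) = q*(-6 + q))
-X((T + (1 - 1*5))²) = -(5 + (1 - 1*5))²*(-6 + (5 + (1 - 1*5))²) = -(5 + (1 - 5))²*(-6 + (5 + (1 - 5))²) = -(5 - 4)²*(-6 + (5 - 4)²) = -1²*(-6 + 1²) = -(-6 + 1) = -(-5) = -1*(-5) = 5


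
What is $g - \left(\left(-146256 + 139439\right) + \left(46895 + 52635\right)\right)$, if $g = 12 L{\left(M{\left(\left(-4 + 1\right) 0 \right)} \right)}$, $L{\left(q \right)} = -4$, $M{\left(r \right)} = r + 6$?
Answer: $-92761$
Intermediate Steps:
$M{\left(r \right)} = 6 + r$
$g = -48$ ($g = 12 \left(-4\right) = -48$)
$g - \left(\left(-146256 + 139439\right) + \left(46895 + 52635\right)\right) = -48 - \left(\left(-146256 + 139439\right) + \left(46895 + 52635\right)\right) = -48 - \left(-6817 + 99530\right) = -48 - 92713 = -92761$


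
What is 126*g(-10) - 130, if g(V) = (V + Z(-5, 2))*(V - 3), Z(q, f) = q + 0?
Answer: 24440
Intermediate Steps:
Z(q, f) = q
g(V) = (-5 + V)*(-3 + V) (g(V) = (V - 5)*(V - 3) = (-5 + V)*(-3 + V))
126*g(-10) - 130 = 126*(15 + (-10)² - 8*(-10)) - 130 = 126*(15 + 100 + 80) - 130 = 126*195 - 130 = 24570 - 130 = 24440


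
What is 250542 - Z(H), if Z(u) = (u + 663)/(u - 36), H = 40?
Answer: 1001465/4 ≈ 2.5037e+5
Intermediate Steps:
Z(u) = (663 + u)/(-36 + u)
250542 - Z(H) = 250542 - (663 + 40)/(-36 + 40) = 250542 - 703/4 = 1001465/4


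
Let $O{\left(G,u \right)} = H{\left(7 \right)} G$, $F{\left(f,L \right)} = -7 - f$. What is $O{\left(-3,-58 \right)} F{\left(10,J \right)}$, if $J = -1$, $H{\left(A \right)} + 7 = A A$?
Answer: $2142$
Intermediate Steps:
$H{\left(A \right)} = -7 + A^{2}$ ($H{\left(A \right)} = -7 + A A = -7 + A^{2}$)
$O{\left(G,u \right)} = 42 G$ ($O{\left(G,u \right)} = \left(-7 + 7^{2}\right) G = \left(-7 + 49\right) G = 42 G$)
$O{\left(-3,-58 \right)} F{\left(10,J \right)} = 42 \left(-3\right) \left(-7 - 10\right) = - 126 \left(-7 - 10\right) = \left(-126\right) \left(-17\right) = 2142$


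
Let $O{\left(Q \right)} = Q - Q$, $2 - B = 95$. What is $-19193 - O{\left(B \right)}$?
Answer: $-19193$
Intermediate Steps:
$B = -93$ ($B = 2 - 95 = -93$)
$O{\left(Q \right)} = 0$
$-19193 - O{\left(B \right)} = -19193 - 0 = -19193 + 0 = -19193$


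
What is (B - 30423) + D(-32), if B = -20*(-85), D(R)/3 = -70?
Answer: -28933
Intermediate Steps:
D(R) = -210 (D(R) = 3*(-70) = -210)
B = 1700
(B - 30423) + D(-32) = (1700 - 30423) - 210 = -28723 - 210 = -28933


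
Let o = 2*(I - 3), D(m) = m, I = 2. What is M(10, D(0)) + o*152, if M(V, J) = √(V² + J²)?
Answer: -294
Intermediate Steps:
M(V, J) = √(J² + V²)
o = -2 (o = 2*(2 - 3) = 2*(-1) = -2)
M(10, D(0)) + o*152 = √(0² + 10²) - 2*152 = √(0 + 100) - 304 = √100 - 304 = 10 - 304 = -294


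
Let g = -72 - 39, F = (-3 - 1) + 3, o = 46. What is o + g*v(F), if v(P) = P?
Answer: 157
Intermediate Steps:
F = -1 (F = -4 + 3 = -1)
g = -111
o + g*v(F) = 46 - 111*(-1) = 46 + 111 = 157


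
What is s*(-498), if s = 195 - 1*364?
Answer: 84162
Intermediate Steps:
s = -169 (s = 195 - 364 = -169)
s*(-498) = -169*(-498) = 84162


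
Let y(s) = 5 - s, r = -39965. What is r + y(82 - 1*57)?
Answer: -39985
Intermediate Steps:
r + y(82 - 1*57) = -39965 + (5 - (82 - 1*57)) = -39965 + (5 - (82 - 57)) = -39965 + (5 - 1*25) = -39965 + (5 - 25) = -39965 - 20 = -39985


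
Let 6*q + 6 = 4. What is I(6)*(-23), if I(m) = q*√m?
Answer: 23*√6/3 ≈ 18.779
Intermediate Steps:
q = -⅓ (q = -1 + (⅙)*4 = -1 + ⅔ = -⅓ ≈ -0.33333)
I(m) = -√m/3
I(6)*(-23) = -√6/3*(-23) = 23*√6/3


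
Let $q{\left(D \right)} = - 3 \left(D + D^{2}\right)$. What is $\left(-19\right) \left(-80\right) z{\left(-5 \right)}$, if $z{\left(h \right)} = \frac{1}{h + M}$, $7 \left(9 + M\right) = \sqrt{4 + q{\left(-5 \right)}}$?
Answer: $- \frac{7448}{69} - \frac{152 i \sqrt{14}}{69} \approx -107.94 - 8.2425 i$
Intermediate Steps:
$q{\left(D \right)} = - 3 D - 3 D^{2}$
$M = -9 + \frac{2 i \sqrt{14}}{7}$ ($M = -9 + \frac{\sqrt{4 - - 15 \left(1 - 5\right)}}{7} = -9 + \frac{\sqrt{4 - \left(-15\right) \left(-4\right)}}{7} = -9 + \frac{\sqrt{4 - 60}}{7} = -9 + \frac{\sqrt{-56}}{7} = -9 + \frac{2 i \sqrt{14}}{7} \approx -9.0 + 1.069 i$)
$z{\left(h \right)} = \frac{1}{-9 + h + \frac{2 i \sqrt{14}}{7}}$ ($z{\left(h \right)} = \frac{1}{h - \left(9 - \frac{2 i \sqrt{14}}{7}\right)} = \frac{1}{-9 + h + \frac{2 i \sqrt{14}}{7}}$)
$\left(-19\right) \left(-80\right) z{\left(-5 \right)} = \left(-19\right) \left(-80\right) \frac{7}{-63 + 7 \left(-5\right) + 2 i \sqrt{14}} = 1520 \frac{7}{-63 - 35 + 2 i \sqrt{14}} = 1520 \frac{7}{-98 + 2 i \sqrt{14}} = \frac{10640}{-98 + 2 i \sqrt{14}}$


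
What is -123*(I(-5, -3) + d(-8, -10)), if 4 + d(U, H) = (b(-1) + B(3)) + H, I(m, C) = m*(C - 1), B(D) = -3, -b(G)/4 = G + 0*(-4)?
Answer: -861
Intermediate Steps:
b(G) = -4*G (b(G) = -4*(G + 0*(-4)) = -4*(G + 0) = -4*G)
I(m, C) = m*(-1 + C)
d(U, H) = -3 + H (d(U, H) = -4 + ((-4*(-1) - 3) + H) = -4 + ((4 - 3) + H) = -4 + (1 + H) = -3 + H)
-123*(I(-5, -3) + d(-8, -10)) = -123*(-5*(-1 - 3) + (-3 - 10)) = -123*(-5*(-4) - 13) = -123*(20 - 13) = -123*7 = -861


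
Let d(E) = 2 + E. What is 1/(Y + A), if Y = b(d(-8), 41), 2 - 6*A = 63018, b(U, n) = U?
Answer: -3/31526 ≈ -9.5160e-5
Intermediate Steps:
A = -31508/3 (A = 1/3 - 1/6*63018 = 1/3 - 10503 = -31508/3 ≈ -10503.)
Y = -6 (Y = 2 - 8 = -6)
1/(Y + A) = 1/(-6 - 31508/3) = 1/(-31526/3) = -3/31526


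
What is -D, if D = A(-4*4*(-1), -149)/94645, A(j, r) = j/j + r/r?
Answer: -2/94645 ≈ -2.1132e-5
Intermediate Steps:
A(j, r) = 2 (A(j, r) = 1 + 1 = 2)
D = 2/94645 ≈ 2.1132e-5
-D = -1*2/94645 = -2/94645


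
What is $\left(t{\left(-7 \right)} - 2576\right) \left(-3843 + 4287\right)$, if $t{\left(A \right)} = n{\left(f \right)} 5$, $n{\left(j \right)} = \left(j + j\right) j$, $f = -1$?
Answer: $-1139304$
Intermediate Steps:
$n{\left(j \right)} = 2 j^{2}$ ($n{\left(j \right)} = 2 j j = 2 j^{2}$)
$t{\left(A \right)} = 10$ ($t{\left(A \right)} = 2 \left(-1\right)^{2} \cdot 5 = 2 \cdot 1 \cdot 5 = 2 \cdot 5 = 10$)
$\left(t{\left(-7 \right)} - 2576\right) \left(-3843 + 4287\right) = \left(10 - 2576\right) \left(-3843 + 4287\right) = \left(-2566\right) 444 = -1139304$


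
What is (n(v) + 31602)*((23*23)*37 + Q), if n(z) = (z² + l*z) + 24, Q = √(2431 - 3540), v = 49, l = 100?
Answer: 761918171 + 38927*I*√1109 ≈ 7.6192e+8 + 1.2963e+6*I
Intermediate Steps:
Q = I*√1109 (Q = √(-1109) = I*√1109 ≈ 33.302*I)
n(z) = 24 + z² + 100*z (n(z) = (z² + 100*z) + 24 = 24 + z² + 100*z)
(n(v) + 31602)*((23*23)*37 + Q) = ((24 + 49² + 100*49) + 31602)*((23*23)*37 + I*√1109) = ((24 + 2401 + 4900) + 31602)*(529*37 + I*√1109) = (7325 + 31602)*(19573 + I*√1109) = 38927*(19573 + I*√1109) = 761918171 + 38927*I*√1109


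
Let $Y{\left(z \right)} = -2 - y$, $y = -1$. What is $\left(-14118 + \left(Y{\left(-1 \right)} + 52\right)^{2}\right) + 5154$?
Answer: $-6363$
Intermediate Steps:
$Y{\left(z \right)} = -1$ ($Y{\left(z \right)} = -2 - -1 = -2 + 1 = -1$)
$\left(-14118 + \left(Y{\left(-1 \right)} + 52\right)^{2}\right) + 5154 = \left(-14118 + \left(-1 + 52\right)^{2}\right) + 5154 = \left(-14118 + 51^{2}\right) + 5154 = \left(-14118 + 2601\right) + 5154 = -11517 + 5154 = -6363$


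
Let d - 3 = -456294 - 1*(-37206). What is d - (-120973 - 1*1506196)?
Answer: 1208084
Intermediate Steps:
d = -419085 (d = 3 + (-456294 - 1*(-37206)) = 3 + (-456294 + 37206) = 3 - 419088 = -419085)
d - (-120973 - 1*1506196) = -419085 - (-120973 - 1*1506196) = -419085 - (-120973 - 1506196) = -419085 - 1*(-1627169) = -419085 + 1627169 = 1208084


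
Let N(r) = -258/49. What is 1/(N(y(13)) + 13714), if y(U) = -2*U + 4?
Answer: 49/671728 ≈ 7.2946e-5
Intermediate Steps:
y(U) = 4 - 2*U
N(r) = -258/49 (N(r) = -258*1/49 = -258/49)
1/(N(y(13)) + 13714) = 1/(-258/49 + 13714) = 1/(671728/49) = 49/671728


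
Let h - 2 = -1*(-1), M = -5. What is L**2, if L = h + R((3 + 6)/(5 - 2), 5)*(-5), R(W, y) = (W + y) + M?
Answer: 144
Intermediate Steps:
R(W, y) = -5 + W + y (R(W, y) = (W + y) - 5 = -5 + W + y)
h = 3 (h = 2 - 1*(-1) = 2 + 1 = 3)
L = -12 (L = 3 + (-5 + (3 + 6)/(5 - 2) + 5)*(-5) = 3 + (-5 + 9/3 + 5)*(-5) = 3 + (-5 + 9*(1/3) + 5)*(-5) = 3 + (-5 + 3 + 5)*(-5) = 3 + 3*(-5) = 3 - 15 = -12)
L**2 = (-12)**2 = 144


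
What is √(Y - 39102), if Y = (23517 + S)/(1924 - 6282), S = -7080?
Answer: I*√742703229174/4358 ≈ 197.75*I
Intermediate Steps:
Y = -16437/4358 (Y = (23517 - 7080)/(1924 - 6282) = 16437/(-4358) = 16437*(-1/4358) = -16437/4358 ≈ -3.7717)
√(Y - 39102) = √(-16437/4358 - 39102) = √(-170422953/4358) = I*√742703229174/4358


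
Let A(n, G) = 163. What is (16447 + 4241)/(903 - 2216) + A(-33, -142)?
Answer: 193331/1313 ≈ 147.24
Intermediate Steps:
(16447 + 4241)/(903 - 2216) + A(-33, -142) = (16447 + 4241)/(903 - 2216) + 163 = 20688/(-1313) + 163 = 20688*(-1/1313) + 163 = -20688/1313 + 163 = 193331/1313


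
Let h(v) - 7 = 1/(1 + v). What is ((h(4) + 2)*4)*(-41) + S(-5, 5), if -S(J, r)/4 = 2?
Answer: -7584/5 ≈ -1516.8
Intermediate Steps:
S(J, r) = -8 (S(J, r) = -4*2 = -8)
h(v) = 7 + 1/(1 + v)
((h(4) + 2)*4)*(-41) + S(-5, 5) = (((8 + 7*4)/(1 + 4) + 2)*4)*(-41) - 8 = (((8 + 28)/5 + 2)*4)*(-41) - 8 = (((⅕)*36 + 2)*4)*(-41) - 8 = ((36/5 + 2)*4)*(-41) - 8 = ((46/5)*4)*(-41) - 8 = (184/5)*(-41) - 8 = -7544/5 - 8 = -7584/5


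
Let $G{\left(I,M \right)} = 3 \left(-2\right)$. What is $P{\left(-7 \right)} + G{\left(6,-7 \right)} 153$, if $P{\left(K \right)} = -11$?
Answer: $-929$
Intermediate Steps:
$G{\left(I,M \right)} = -6$
$P{\left(-7 \right)} + G{\left(6,-7 \right)} 153 = -11 - 918 = -929$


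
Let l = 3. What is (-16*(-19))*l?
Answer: 912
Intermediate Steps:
(-16*(-19))*l = -16*(-19)*3 = 304*3 = 912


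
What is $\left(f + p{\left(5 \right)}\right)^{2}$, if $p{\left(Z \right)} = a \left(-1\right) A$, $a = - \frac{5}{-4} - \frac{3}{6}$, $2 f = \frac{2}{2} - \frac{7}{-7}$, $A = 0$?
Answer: $1$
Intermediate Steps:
$f = 1$ ($f = \frac{\frac{2}{2} - \frac{7}{-7}}{2} = \frac{2 \cdot \frac{1}{2} - -1}{2} = \frac{1 + 1}{2} = \frac{1}{2} \cdot 2 = 1$)
$a = \frac{3}{4}$ ($a = \left(-5\right) \left(- \frac{1}{4}\right) - \frac{1}{2} = \frac{5}{4} - \frac{1}{2} = \frac{3}{4} \approx 0.75$)
$p{\left(Z \right)} = 0$ ($p{\left(Z \right)} = \frac{3}{4} \left(-1\right) 0 = \left(- \frac{3}{4}\right) 0 = 0$)
$\left(f + p{\left(5 \right)}\right)^{2} = \left(1 + 0\right)^{2} = 1^{2} = 1$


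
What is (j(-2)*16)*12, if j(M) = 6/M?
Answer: -576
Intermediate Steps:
(j(-2)*16)*12 = ((6/(-2))*16)*12 = ((6*(-½))*16)*12 = -3*16*12 = -48*12 = -576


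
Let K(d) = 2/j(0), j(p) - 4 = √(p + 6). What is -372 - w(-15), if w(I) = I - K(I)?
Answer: -1781/5 - √6/5 ≈ -356.69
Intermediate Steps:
j(p) = 4 + √(6 + p) (j(p) = 4 + √(p + 6) = 4 + √(6 + p))
K(d) = 2/(4 + √6) (K(d) = 2/(4 + √(6 + 0)) = 2/(4 + √6))
w(I) = -⅘ + I + √6/5 (w(I) = I - (⅘ - √6/5) = I + (-⅘ + √6/5) = -⅘ + I + √6/5)
-372 - w(-15) = -372 - (-⅘ - 15 + √6/5) = -372 - (-79/5 + √6/5) = -372 + (79/5 - √6/5) = -1781/5 - √6/5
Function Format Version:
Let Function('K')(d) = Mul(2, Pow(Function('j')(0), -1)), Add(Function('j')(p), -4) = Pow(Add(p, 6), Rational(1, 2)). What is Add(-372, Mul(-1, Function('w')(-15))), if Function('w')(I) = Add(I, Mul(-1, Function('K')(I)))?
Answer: Add(Rational(-1781, 5), Mul(Rational(-1, 5), Pow(6, Rational(1, 2)))) ≈ -356.69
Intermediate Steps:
Function('j')(p) = Add(4, Pow(Add(6, p), Rational(1, 2))) (Function('j')(p) = Add(4, Pow(Add(p, 6), Rational(1, 2))) = Add(4, Pow(Add(6, p), Rational(1, 2))))
Function('K')(d) = Mul(2, Pow(Add(4, Pow(6, Rational(1, 2))), -1)) (Function('K')(d) = Mul(2, Pow(Add(4, Pow(Add(6, 0), Rational(1, 2))), -1)) = Mul(2, Pow(Add(4, Pow(6, Rational(1, 2))), -1)))
Function('w')(I) = Add(Rational(-4, 5), I, Mul(Rational(1, 5), Pow(6, Rational(1, 2)))) (Function('w')(I) = Add(I, Mul(-1, Add(Rational(4, 5), Mul(Rational(-1, 5), Pow(6, Rational(1, 2)))))) = Add(I, Add(Rational(-4, 5), Mul(Rational(1, 5), Pow(6, Rational(1, 2))))) = Add(Rational(-4, 5), I, Mul(Rational(1, 5), Pow(6, Rational(1, 2)))))
Add(-372, Mul(-1, Function('w')(-15))) = Add(-372, Mul(-1, Add(Rational(-4, 5), -15, Mul(Rational(1, 5), Pow(6, Rational(1, 2)))))) = Add(-372, Mul(-1, Add(Rational(-79, 5), Mul(Rational(1, 5), Pow(6, Rational(1, 2)))))) = Add(-372, Add(Rational(79, 5), Mul(Rational(-1, 5), Pow(6, Rational(1, 2))))) = Add(Rational(-1781, 5), Mul(Rational(-1, 5), Pow(6, Rational(1, 2))))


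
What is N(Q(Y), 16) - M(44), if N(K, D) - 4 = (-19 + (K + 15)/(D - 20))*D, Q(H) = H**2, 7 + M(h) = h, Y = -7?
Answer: -593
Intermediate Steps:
M(h) = -7 + h
N(K, D) = 4 + D*(-19 + (15 + K)/(-20 + D)) (N(K, D) = 4 + (-19 + (K + 15)/(D - 20))*D = 4 + (-19 + (15 + K)/(-20 + D))*D = 4 + D*(-19 + (15 + K)/(-20 + D)))
N(Q(Y), 16) - M(44) = (-80 - 19*16**2 + 399*16 + 16*(-7)**2)/(-20 + 16) - (-7 + 44) = (-80 - 19*256 + 6384 + 16*49)/(-4) - 1*37 = -(-80 - 4864 + 6384 + 784)/4 - 37 = -1/4*2224 - 37 = -556 - 37 = -593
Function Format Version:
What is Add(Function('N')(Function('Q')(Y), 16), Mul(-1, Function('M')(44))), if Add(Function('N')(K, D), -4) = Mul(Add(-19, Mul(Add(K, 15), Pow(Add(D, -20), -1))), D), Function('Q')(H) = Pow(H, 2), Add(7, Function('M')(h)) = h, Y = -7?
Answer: -593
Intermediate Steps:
Function('M')(h) = Add(-7, h)
Function('N')(K, D) = Add(4, Mul(D, Add(-19, Mul(Pow(Add(-20, D), -1), Add(15, K))))) (Function('N')(K, D) = Add(4, Mul(Add(-19, Mul(Add(K, 15), Pow(Add(D, -20), -1))), D)) = Add(4, Mul(Add(-19, Mul(Add(15, K), Pow(Add(-20, D), -1))), D)) = Add(4, Mul(Add(-19, Mul(Pow(Add(-20, D), -1), Add(15, K))), D)) = Add(4, Mul(D, Add(-19, Mul(Pow(Add(-20, D), -1), Add(15, K))))))
Add(Function('N')(Function('Q')(Y), 16), Mul(-1, Function('M')(44))) = Add(Mul(Pow(Add(-20, 16), -1), Add(-80, Mul(-19, Pow(16, 2)), Mul(399, 16), Mul(16, Pow(-7, 2)))), Mul(-1, Add(-7, 44))) = Add(Mul(Pow(-4, -1), Add(-80, Mul(-19, 256), 6384, Mul(16, 49))), Mul(-1, 37)) = Add(Mul(Rational(-1, 4), Add(-80, -4864, 6384, 784)), -37) = Add(Mul(Rational(-1, 4), 2224), -37) = Add(-556, -37) = -593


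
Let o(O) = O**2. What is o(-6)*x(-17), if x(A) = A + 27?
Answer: 360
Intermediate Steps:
x(A) = 27 + A
o(-6)*x(-17) = (-6)**2*(27 - 17) = 36*10 = 360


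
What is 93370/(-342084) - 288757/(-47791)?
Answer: 47158451959/8174268222 ≈ 5.7691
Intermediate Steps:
93370/(-342084) - 288757/(-47791) = 93370*(-1/342084) - 288757*(-1/47791) = -46685/171042 + 288757/47791 = 47158451959/8174268222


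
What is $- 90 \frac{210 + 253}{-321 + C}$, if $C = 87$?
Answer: $\frac{2315}{13} \approx 178.08$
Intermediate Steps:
$- 90 \frac{210 + 253}{-321 + C} = - 90 \frac{210 + 253}{-321 + 87} = - 90 \frac{463}{-234} = - 90 \cdot 463 \left(- \frac{1}{234}\right) = \left(-90\right) \left(- \frac{463}{234}\right) = \frac{2315}{13}$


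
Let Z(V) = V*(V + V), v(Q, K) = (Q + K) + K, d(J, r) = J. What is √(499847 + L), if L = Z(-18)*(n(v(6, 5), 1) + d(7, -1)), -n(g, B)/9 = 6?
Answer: √469391 ≈ 685.12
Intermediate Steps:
v(Q, K) = Q + 2*K (v(Q, K) = (K + Q) + K = Q + 2*K)
n(g, B) = -54 (n(g, B) = -9*6 = -54)
Z(V) = 2*V² (Z(V) = V*(2*V) = 2*V²)
L = -30456 (L = (2*(-18)²)*(-54 + 7) = (2*324)*(-47) = 648*(-47) = -30456)
√(499847 + L) = √(499847 - 30456) = √469391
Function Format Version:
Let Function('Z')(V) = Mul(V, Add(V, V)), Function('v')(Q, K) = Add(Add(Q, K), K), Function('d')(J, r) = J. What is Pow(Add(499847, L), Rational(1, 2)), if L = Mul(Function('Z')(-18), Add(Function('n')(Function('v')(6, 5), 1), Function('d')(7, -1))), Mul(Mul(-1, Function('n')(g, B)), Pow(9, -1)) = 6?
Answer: Pow(469391, Rational(1, 2)) ≈ 685.12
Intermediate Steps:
Function('v')(Q, K) = Add(Q, Mul(2, K)) (Function('v')(Q, K) = Add(Add(K, Q), K) = Add(Q, Mul(2, K)))
Function('n')(g, B) = -54 (Function('n')(g, B) = Mul(-9, 6) = -54)
Function('Z')(V) = Mul(2, Pow(V, 2)) (Function('Z')(V) = Mul(V, Mul(2, V)) = Mul(2, Pow(V, 2)))
L = -30456 (L = Mul(Mul(2, Pow(-18, 2)), Add(-54, 7)) = Mul(Mul(2, 324), -47) = Mul(648, -47) = -30456)
Pow(Add(499847, L), Rational(1, 2)) = Pow(Add(499847, -30456), Rational(1, 2)) = Pow(469391, Rational(1, 2))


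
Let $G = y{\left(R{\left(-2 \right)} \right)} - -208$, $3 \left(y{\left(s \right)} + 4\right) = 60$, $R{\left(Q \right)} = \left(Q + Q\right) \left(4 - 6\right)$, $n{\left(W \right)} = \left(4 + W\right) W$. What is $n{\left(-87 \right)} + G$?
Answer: $7445$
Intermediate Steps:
$n{\left(W \right)} = W \left(4 + W\right)$
$R{\left(Q \right)} = - 4 Q$ ($R{\left(Q \right)} = 2 Q \left(-2\right) = - 4 Q$)
$y{\left(s \right)} = 16$ ($y{\left(s \right)} = -4 + \frac{1}{3} \cdot 60 = -4 + 20 = 16$)
$G = 224$ ($G = 16 - -208 = 16 + 208 = 224$)
$n{\left(-87 \right)} + G = - 87 \left(4 - 87\right) + 224 = \left(-87\right) \left(-83\right) + 224 = 7221 + 224 = 7445$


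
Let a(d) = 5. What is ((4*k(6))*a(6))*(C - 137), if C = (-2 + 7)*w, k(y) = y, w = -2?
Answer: -17640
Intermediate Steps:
C = -10 (C = (-2 + 7)*(-2) = 5*(-2) = -10)
((4*k(6))*a(6))*(C - 137) = ((4*6)*5)*(-10 - 137) = (24*5)*(-147) = 120*(-147) = -17640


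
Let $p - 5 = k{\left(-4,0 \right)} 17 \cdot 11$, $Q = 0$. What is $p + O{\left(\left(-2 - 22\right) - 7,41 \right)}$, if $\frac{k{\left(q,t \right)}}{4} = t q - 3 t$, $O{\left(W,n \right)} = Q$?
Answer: $5$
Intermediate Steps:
$O{\left(W,n \right)} = 0$
$k{\left(q,t \right)} = - 12 t + 4 q t$ ($k{\left(q,t \right)} = 4 \left(t q - 3 t\right) = 4 \left(q t - 3 t\right) = 4 \left(- 3 t + q t\right) = - 12 t + 4 q t$)
$p = 5$ ($p = 5 + 4 \cdot 0 \left(-3 - 4\right) 17 \cdot 11 = 5 + 4 \cdot 0 \left(-7\right) 17 \cdot 11 = 5 + 0 \cdot 17 \cdot 11 = 5 + 0 \cdot 11 = 5 + 0 = 5$)
$p + O{\left(\left(-2 - 22\right) - 7,41 \right)} = 5 + 0 = 5$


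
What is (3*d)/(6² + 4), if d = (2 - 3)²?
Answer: 3/40 ≈ 0.075000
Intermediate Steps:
d = 1 (d = (-1)² = 1)
(3*d)/(6² + 4) = (3*1)/(6² + 4) = 3/(36 + 4) = 3/40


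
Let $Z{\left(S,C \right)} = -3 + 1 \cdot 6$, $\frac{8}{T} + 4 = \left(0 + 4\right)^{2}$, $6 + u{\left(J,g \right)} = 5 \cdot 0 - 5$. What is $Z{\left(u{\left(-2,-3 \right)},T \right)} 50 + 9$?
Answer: $159$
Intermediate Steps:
$u{\left(J,g \right)} = -11$ ($u{\left(J,g \right)} = -6 + \left(5 \cdot 0 - 5\right) = -6 + \left(0 - 5\right) = -6 - 5 = -11$)
$T = \frac{2}{3}$ ($T = \frac{8}{-4 + \left(0 + 4\right)^{2}} = \frac{8}{-4 + 4^{2}} = \frac{8}{-4 + 16} = \frac{8}{12} = 8 \cdot \frac{1}{12} = \frac{2}{3} \approx 0.66667$)
$Z{\left(S,C \right)} = 3$ ($Z{\left(S,C \right)} = -3 + 6 = 3$)
$Z{\left(u{\left(-2,-3 \right)},T \right)} 50 + 9 = 3 \cdot 50 + 9 = 150 + 9 = 159$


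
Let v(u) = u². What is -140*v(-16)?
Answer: -35840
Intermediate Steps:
-140*v(-16) = -140*(-16)² = -140*256 = -35840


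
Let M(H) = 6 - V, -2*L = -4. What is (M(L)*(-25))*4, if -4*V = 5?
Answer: -725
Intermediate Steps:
L = 2 (L = -½*(-4) = 2)
V = -5/4 (V = -¼*5 = -5/4 ≈ -1.2500)
M(H) = 29/4 (M(H) = 6 - 1*(-5/4) = 6 + 5/4 = 29/4)
(M(L)*(-25))*4 = ((29/4)*(-25))*4 = -725/4*4 = -725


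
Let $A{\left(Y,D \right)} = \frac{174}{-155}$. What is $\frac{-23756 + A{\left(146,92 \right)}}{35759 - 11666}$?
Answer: $- \frac{3682354}{3734415} \approx -0.98606$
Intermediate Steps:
$A{\left(Y,D \right)} = - \frac{174}{155}$ ($A{\left(Y,D \right)} = 174 \left(- \frac{1}{155}\right) = - \frac{174}{155}$)
$\frac{-23756 + A{\left(146,92 \right)}}{35759 - 11666} = \frac{-23756 - \frac{174}{155}}{35759 - 11666} = - \frac{3682354}{155 \cdot 24093} = \left(- \frac{3682354}{155}\right) \frac{1}{24093} = - \frac{3682354}{3734415}$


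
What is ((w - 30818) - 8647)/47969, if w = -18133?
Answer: -57598/47969 ≈ -1.2007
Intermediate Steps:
((w - 30818) - 8647)/47969 = ((-18133 - 30818) - 8647)/47969 = (-48951 - 8647)*(1/47969) = -57598*1/47969 = -57598/47969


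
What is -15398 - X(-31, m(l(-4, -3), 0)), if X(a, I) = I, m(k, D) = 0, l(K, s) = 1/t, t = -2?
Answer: -15398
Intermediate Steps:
l(K, s) = -½ (l(K, s) = 1/(-2) = -½)
-15398 - X(-31, m(l(-4, -3), 0)) = -15398 - 1*0 = -15398 + 0 = -15398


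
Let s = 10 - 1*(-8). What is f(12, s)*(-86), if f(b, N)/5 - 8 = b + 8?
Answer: -12040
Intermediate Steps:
s = 18 (s = 10 + 8 = 18)
f(b, N) = 80 + 5*b (f(b, N) = 40 + 5*(b + 8) = 40 + 5*(8 + b) = 40 + (40 + 5*b) = 80 + 5*b)
f(12, s)*(-86) = (80 + 5*12)*(-86) = (80 + 60)*(-86) = 140*(-86) = -12040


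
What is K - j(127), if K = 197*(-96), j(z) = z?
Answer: -19039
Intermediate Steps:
K = -18912
K - j(127) = -18912 - 1*127 = -18912 - 127 = -19039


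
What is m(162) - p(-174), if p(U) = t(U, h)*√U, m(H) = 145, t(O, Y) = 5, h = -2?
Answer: 145 - 5*I*√174 ≈ 145.0 - 65.955*I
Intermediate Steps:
p(U) = 5*√U
m(162) - p(-174) = 145 - 5*√(-174) = 145 - 5*I*√174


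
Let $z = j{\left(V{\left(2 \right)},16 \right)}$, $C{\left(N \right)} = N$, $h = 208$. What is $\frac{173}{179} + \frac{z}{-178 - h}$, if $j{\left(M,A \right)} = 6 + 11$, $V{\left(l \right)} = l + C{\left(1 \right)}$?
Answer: $\frac{63735}{69094} \approx 0.92244$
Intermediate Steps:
$V{\left(l \right)} = 1 + l$ ($V{\left(l \right)} = l + 1 = 1 + l$)
$j{\left(M,A \right)} = 17$
$z = 17$
$\frac{173}{179} + \frac{z}{-178 - h} = \frac{173}{179} + \frac{17}{-178 - 208} = 173 \cdot \frac{1}{179} + \frac{17}{-178 - 208} = \frac{173}{179} + \frac{17}{-386} = \frac{173}{179} + 17 \left(- \frac{1}{386}\right) = \frac{173}{179} - \frac{17}{386} = \frac{63735}{69094}$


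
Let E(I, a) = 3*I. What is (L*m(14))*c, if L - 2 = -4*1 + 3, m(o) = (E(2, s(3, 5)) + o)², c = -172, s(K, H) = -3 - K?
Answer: -68800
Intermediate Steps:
m(o) = (6 + o)² (m(o) = (3*2 + o)² = (6 + o)²)
L = 1 (L = 2 + (-4*1 + 3) = 2 + (-4 + 3) = 2 - 1 = 1)
(L*m(14))*c = (1*(6 + 14)²)*(-172) = (1*20²)*(-172) = (1*400)*(-172) = 400*(-172) = -68800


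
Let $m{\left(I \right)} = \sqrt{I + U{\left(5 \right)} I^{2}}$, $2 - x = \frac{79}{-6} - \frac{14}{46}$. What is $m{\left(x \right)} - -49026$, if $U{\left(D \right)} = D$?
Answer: $49026 + \frac{\sqrt{23085755}}{138} \approx 49061.0$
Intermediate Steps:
$x = \frac{2135}{138}$ ($x = 2 - \left(\frac{79}{-6} - \frac{14}{46}\right) = 2 - \left(79 \left(- \frac{1}{6}\right) - \frac{7}{23}\right) = 2 - \left(- \frac{79}{6} - \frac{7}{23}\right) = 2 - - \frac{1859}{138} = 2 + \frac{1859}{138} = \frac{2135}{138} \approx 15.471$)
$m{\left(I \right)} = \sqrt{I + 5 I^{2}}$
$m{\left(x \right)} - -49026 = \sqrt{\frac{2135 \left(1 + 5 \cdot \frac{2135}{138}\right)}{138}} - -49026 = \sqrt{\frac{2135 \left(1 + \frac{10675}{138}\right)}{138}} + 49026 = \sqrt{\frac{2135}{138} \cdot \frac{10813}{138}} + 49026 = \sqrt{\frac{23085755}{19044}} + 49026 = \frac{\sqrt{23085755}}{138} + 49026 = 49026 + \frac{\sqrt{23085755}}{138}$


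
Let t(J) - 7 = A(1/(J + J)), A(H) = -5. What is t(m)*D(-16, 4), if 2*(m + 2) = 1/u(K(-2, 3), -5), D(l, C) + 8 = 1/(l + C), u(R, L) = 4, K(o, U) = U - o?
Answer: -97/6 ≈ -16.167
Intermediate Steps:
D(l, C) = -8 + 1/(C + l) (D(l, C) = -8 + 1/(l + C) = -8 + 1/(C + l))
m = -15/8 (m = -2 + (½)/4 = -2 + (½)*(¼) = -2 + ⅛ = -15/8 ≈ -1.8750)
t(J) = 2 (t(J) = 7 - 5 = 2)
t(m)*D(-16, 4) = 2*((1 - 8*4 - 8*(-16))/(4 - 16)) = 2*((1 - 32 + 128)/(-12)) = 2*(-1/12*97) = 2*(-97/12) = -97/6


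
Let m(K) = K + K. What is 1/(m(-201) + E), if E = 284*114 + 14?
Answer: 1/31988 ≈ 3.1262e-5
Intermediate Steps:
m(K) = 2*K
E = 32390 (E = 32376 + 14 = 32390)
1/(m(-201) + E) = 1/(2*(-201) + 32390) = 1/(-402 + 32390) = 1/31988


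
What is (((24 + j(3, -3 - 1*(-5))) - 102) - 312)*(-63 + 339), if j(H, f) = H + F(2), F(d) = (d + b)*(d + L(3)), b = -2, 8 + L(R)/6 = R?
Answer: -106812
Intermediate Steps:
L(R) = -48 + 6*R
F(d) = (-30 + d)*(-2 + d) (F(d) = (d - 2)*(d + (-48 + 6*3)) = (-2 + d)*(d + (-48 + 18)) = (-2 + d)*(d - 30) = (-2 + d)*(-30 + d) = (-30 + d)*(-2 + d))
j(H, f) = H (j(H, f) = H + (60 + 2² - 32*2) = H + (60 + 4 - 64) = H + 0 = H)
(((24 + j(3, -3 - 1*(-5))) - 102) - 312)*(-63 + 339) = (((24 + 3) - 102) - 312)*(-63 + 339) = ((27 - 102) - 312)*276 = (-75 - 312)*276 = -387*276 = -106812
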